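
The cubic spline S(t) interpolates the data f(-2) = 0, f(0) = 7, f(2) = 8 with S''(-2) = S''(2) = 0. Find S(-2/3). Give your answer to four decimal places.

5.2222

Put σ_i = S'' at the i-th knot. Here h = (2, 2) and Δ = (7/2, 1/2), so the interior equations h_(i-1)·σ_(i-1) + 2(h_(i-1)+h_i)·σ_i + h_i·σ_(i+1) = 6(Δ_i − Δ_(i-1)) read
  2·σ_0 + 8·σ_1 + 2·σ_2 = 6(Δ_1 - Δ_0) = -18
Natural end conditions: σ_0 = σ_2 = 0.
Hence σ_0 = 0, σ_1 = -9/4, σ_2 = 0.
On [-2, 0], S(t) = 0 + 17/4·(t + 2) + 0·(t + 2)² - 3/16·(t + 2)³.
With (t + 2) = 4/3: S(-2/3) = 47/9.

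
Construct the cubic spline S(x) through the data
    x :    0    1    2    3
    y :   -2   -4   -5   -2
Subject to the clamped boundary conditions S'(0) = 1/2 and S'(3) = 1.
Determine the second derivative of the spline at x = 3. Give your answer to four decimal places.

Let m_i = S''(x_i). Step sizes h_i = 1, 1, 1; slopes of the chords Δ_i = (y_(i+1) - y_i)/h_i = -2, -1, 3.
  1·m_0 + 4·m_1 + 1·m_2 = 6(Δ_1 - Δ_0) = 6
  1·m_1 + 4·m_2 + 1·m_3 = 6(Δ_2 - Δ_1) = 24
Clamped end conditions give two more equations: 2h_0·m_0 + h_0·m_1 = 6(Δ_0 - S'(0)) = -15 and h_2·m_2 + 2h_2·m_3 = 6(S'(3) - Δ_2) = -12.
Solving the tridiagonal system: m_0 = -124/15, m_1 = 23/15, m_2 = 122/15, m_3 = -151/15.

-10.0667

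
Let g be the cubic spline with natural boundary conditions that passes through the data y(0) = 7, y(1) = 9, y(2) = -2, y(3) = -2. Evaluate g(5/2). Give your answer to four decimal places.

Put m_i = g'' at the i-th knot. Here h = (1, 1, 1) and Δ = (2, -11, 0), so the interior equations h_(i-1)·m_(i-1) + 2(h_(i-1)+h_i)·m_i + h_i·m_(i+1) = 6(Δ_i − Δ_(i-1)) read
  1·m_0 + 4·m_1 + 1·m_2 = 6(Δ_1 - Δ_0) = -78
  1·m_1 + 4·m_2 + 1·m_3 = 6(Δ_2 - Δ_1) = 66
Natural end conditions: m_0 = m_3 = 0.
Solving the tridiagonal system: m_0 = 0, m_1 = -126/5, m_2 = 114/5, m_3 = 0.
On [2, 3], g(x) = -2 - 38/5·(x - 2) + 57/5·(x - 2)² - 19/5·(x - 2)³.
With (x - 2) = 1/2: g(5/2) = -137/40.

-3.4250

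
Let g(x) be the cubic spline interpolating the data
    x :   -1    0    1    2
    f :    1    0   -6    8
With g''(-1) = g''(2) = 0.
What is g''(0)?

With M_i denoting the second derivative at x_i, h_i = 1, 1, 1, and Δ_i = (y_(i+1) − y_i)/h_i = -1, -6, 14:
  1·M_0 + 4·M_1 + 1·M_2 = 6(Δ_1 - Δ_0) = -30
  1·M_1 + 4·M_2 + 1·M_3 = 6(Δ_2 - Δ_1) = 120
Natural end conditions: M_0 = M_3 = 0.
Solving: M_0 = 0, M_1 = -16, M_2 = 34, M_3 = 0.

-16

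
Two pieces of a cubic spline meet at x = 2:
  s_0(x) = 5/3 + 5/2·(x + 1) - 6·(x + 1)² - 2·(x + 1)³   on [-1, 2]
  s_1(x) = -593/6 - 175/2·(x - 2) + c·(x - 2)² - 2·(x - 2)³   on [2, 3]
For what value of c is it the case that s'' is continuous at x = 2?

-24

s_0''(x) = -12 - 12·(x + 1), so s_0''(2) = -48. On the right, s_1''(2) = 2c, so c = -24.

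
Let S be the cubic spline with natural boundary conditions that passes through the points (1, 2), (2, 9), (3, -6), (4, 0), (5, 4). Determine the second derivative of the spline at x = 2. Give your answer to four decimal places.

-44.5714

Put M_i = S'' at the i-th knot. Here h = (1, 1, 1, 1) and Δ = (7, -15, 6, 4), so the interior equations h_(i-1)·M_(i-1) + 2(h_(i-1)+h_i)·M_i + h_i·M_(i+1) = 6(Δ_i − Δ_(i-1)) read
  1·M_0 + 4·M_1 + 1·M_2 = 6(Δ_1 - Δ_0) = -132
  1·M_1 + 4·M_2 + 1·M_3 = 6(Δ_2 - Δ_1) = 126
  1·M_2 + 4·M_3 + 1·M_4 = 6(Δ_3 - Δ_2) = -12
Natural end conditions: M_0 = M_4 = 0.
Solving: M_0 = 0, M_1 = -312/7, M_2 = 324/7, M_3 = -102/7, M_4 = 0.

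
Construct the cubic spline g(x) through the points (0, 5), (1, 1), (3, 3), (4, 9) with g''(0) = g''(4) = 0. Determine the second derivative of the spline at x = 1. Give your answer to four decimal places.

Write M_i for g''(x_i). With h_i = 1, 2, 1 and divided differences Δ_i = -4, 1, 6, the continuity of g' gives the tridiagonal system
  1·M_0 + 6·M_1 + 2·M_2 = 6(Δ_1 - Δ_0) = 30
  2·M_1 + 6·M_2 + 1·M_3 = 6(Δ_2 - Δ_1) = 30
Natural end conditions: M_0 = M_3 = 0.
Hence M_0 = 0, M_1 = 15/4, M_2 = 15/4, M_3 = 0.

3.7500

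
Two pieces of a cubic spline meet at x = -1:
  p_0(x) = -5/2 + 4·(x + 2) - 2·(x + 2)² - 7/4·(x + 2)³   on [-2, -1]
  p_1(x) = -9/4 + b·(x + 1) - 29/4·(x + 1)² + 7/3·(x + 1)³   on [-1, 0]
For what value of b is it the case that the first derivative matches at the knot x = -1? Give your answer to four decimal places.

p_0'(x) = 4 - 4·(x + 2) - 21/4·(x + 2)², so p_0'(-1) = -21/4. On the right, p_1'(-1) = b, so b = -21/4.

-5.2500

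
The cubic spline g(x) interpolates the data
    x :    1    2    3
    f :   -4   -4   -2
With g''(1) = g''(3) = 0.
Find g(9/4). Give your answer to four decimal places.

-3.6641

With M_i denoting the second derivative at x_i, h_i = 1, 1, and Δ_i = (y_(i+1) − y_i)/h_i = 0, 2:
  1·M_0 + 4·M_1 + 1·M_2 = 6(Δ_1 - Δ_0) = 12
Natural end conditions: M_0 = M_2 = 0.
Solving the tridiagonal system: M_0 = 0, M_1 = 3, M_2 = 0.
On [2, 3], g(x) = -4 + 1·(x - 2) + 3/2·(x - 2)² - 1/2·(x - 2)³.
With (x - 2) = 1/4: g(9/4) = -469/128.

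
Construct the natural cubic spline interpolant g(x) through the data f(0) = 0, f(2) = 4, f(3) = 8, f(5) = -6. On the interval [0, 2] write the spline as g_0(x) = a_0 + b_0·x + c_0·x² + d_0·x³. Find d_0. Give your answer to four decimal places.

0.3286

Write m_i for g''(x_i). With h_i = 2, 1, 2 and divided differences Δ_i = 2, 4, -7, the continuity of g' gives the tridiagonal system
  2·m_0 + 6·m_1 + 1·m_2 = 6(Δ_1 - Δ_0) = 12
  1·m_1 + 6·m_2 + 2·m_3 = 6(Δ_2 - Δ_1) = -66
Natural end conditions: m_0 = m_3 = 0.
Solving: m_0 = 0, m_1 = 138/35, m_2 = -408/35, m_3 = 0.
On [0, 2], with g_0(x) = a_0 + b_0·x + c_0·x² + d_0·x³: c_0 = m_0/2 = 0, d_0 = (m_1 - m_0)/(6h_0) = 23/70, b_0 = Δ_0 - h_0(2m_0 + m_1)/6 = 24/35.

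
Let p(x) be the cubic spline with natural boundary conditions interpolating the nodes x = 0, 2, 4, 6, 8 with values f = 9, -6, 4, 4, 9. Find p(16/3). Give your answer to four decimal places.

4.5556

Write σ_i for p''(x_i). With h_i = 2, 2, 2, 2 and divided differences Δ_i = -15/2, 5, 0, 5/2, the continuity of p' gives the tridiagonal system
  2·σ_0 + 8·σ_1 + 2·σ_2 = 6(Δ_1 - Δ_0) = 75
  2·σ_1 + 8·σ_2 + 2·σ_3 = 6(Δ_2 - Δ_1) = -30
  2·σ_2 + 8·σ_3 + 2·σ_4 = 6(Δ_3 - Δ_2) = 15
Natural end conditions: σ_0 = σ_4 = 0.
Forward elimination and back-substitution give σ_0 = 0, σ_1 = 45/4, σ_2 = -15/2, σ_3 = 15/4, σ_4 = 0.
On [4, 6], p(x) = 4 + 15/4·(x - 4) - 15/4·(x - 4)² + 15/16·(x - 4)³.
With (x - 4) = 4/3: p(16/3) = 41/9.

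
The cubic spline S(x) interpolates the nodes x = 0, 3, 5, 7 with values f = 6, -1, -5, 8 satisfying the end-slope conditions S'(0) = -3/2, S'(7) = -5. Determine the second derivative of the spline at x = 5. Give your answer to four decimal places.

Let M_i = S''(x_i). Step sizes h_i = 3, 2, 2; slopes of the chords Δ_i = (y_(i+1) - y_i)/h_i = -7/3, -2, 13/2.
  3·M_0 + 10·M_1 + 2·M_2 = 6(Δ_1 - Δ_0) = 2
  2·M_1 + 8·M_2 + 2·M_3 = 6(Δ_2 - Δ_1) = 51
Clamped end conditions give two more equations: 2h_0·M_0 + h_0·M_1 = 6(Δ_0 - S'(0)) = -5 and h_2·M_2 + 2h_2·M_3 = 6(S'(7) - Δ_2) = -69.
Solving the tridiagonal system: M_0 = 47/111, M_1 = -93/37, M_2 = 957/74, M_3 = -1755/74.

12.9324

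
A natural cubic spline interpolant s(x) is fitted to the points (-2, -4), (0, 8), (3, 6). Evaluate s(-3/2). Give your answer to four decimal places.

-0.3750

Let M_i = s''(x_i). Step sizes h_i = 2, 3; slopes of the chords Δ_i = (y_(i+1) - y_i)/h_i = 6, -2/3.
  2·M_0 + 10·M_1 + 3·M_2 = 6(Δ_1 - Δ_0) = -40
Natural end conditions: M_0 = M_2 = 0.
Solving: M_0 = 0, M_1 = -4, M_2 = 0.
On [-2, 0], s(x) = -4 + 22/3·(x + 2) + 0·(x + 2)² - 1/3·(x + 2)³.
With (x + 2) = 1/2: s(-3/2) = -3/8.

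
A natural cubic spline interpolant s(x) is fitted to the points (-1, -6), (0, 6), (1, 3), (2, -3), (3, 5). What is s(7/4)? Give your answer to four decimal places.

Let M_i = s''(x_i). Step sizes h_i = 1, 1, 1, 1; slopes of the chords Δ_i = (y_(i+1) - y_i)/h_i = 12, -3, -6, 8.
  1·M_0 + 4·M_1 + 1·M_2 = 6(Δ_1 - Δ_0) = -90
  1·M_1 + 4·M_2 + 1·M_3 = 6(Δ_2 - Δ_1) = -18
  1·M_2 + 4·M_3 + 1·M_4 = 6(Δ_3 - Δ_2) = 84
Natural end conditions: M_0 = M_4 = 0.
Hence M_0 = 0, M_1 = -597/28, M_2 = -33/7, M_3 = 621/28, M_4 = 0.
On [1, 2], s(x) = 3 - 65/8·(x - 1) - 33/14·(x - 1)² + 251/56·(x - 1)³.
With (x - 1) = 3/4: s(7/4) = -9063/3584.

-2.5287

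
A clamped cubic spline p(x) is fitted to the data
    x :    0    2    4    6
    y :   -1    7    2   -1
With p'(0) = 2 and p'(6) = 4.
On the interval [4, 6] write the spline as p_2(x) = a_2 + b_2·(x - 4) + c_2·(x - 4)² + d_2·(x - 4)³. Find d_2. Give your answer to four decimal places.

Write M_i for p''(x_i). With h_i = 2, 2, 2 and divided differences Δ_i = 4, -5/2, -3/2, the continuity of p' gives the tridiagonal system
  2·M_0 + 8·M_1 + 2·M_2 = 6(Δ_1 - Δ_0) = -39
  2·M_1 + 8·M_2 + 2·M_3 = 6(Δ_2 - Δ_1) = 6
Clamped end conditions give two more equations: 2h_0·M_0 + h_0·M_1 = 6(Δ_0 - p'(0)) = 12 and h_2·M_2 + 2h_2·M_3 = 6(p'(6) - Δ_2) = 33.
Solving: M_0 = 94/15, M_1 = -98/15, M_2 = 11/30, M_3 = 121/15.
On [4, 6], with p_2(x) = a_2 + b_2·(x - 4) + c_2·(x - 4)² + d_2·(x - 4)³: c_2 = M_2/2 = 11/60, d_2 = (M_3 - M_2)/(6h_2) = 77/120, b_2 = Δ_2 - h_2(2M_2 + M_3)/6 = -133/30.

0.6417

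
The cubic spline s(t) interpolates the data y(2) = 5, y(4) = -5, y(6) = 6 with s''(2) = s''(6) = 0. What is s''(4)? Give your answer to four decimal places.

Let M_i = s''(x_i). Step sizes h_i = 2, 2; slopes of the chords Δ_i = (y_(i+1) - y_i)/h_i = -5, 11/2.
  2·M_0 + 8·M_1 + 2·M_2 = 6(Δ_1 - Δ_0) = 63
Natural end conditions: M_0 = M_2 = 0.
Solving: M_0 = 0, M_1 = 63/8, M_2 = 0.

7.8750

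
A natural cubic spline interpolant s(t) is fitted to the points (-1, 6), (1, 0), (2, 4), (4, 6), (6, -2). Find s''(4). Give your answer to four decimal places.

-2.9297

Let m_i = s''(x_i). Step sizes h_i = 2, 1, 2, 2; slopes of the chords Δ_i = (y_(i+1) - y_i)/h_i = -3, 4, 1, -4.
  2·m_0 + 6·m_1 + 1·m_2 = 6(Δ_1 - Δ_0) = 42
  1·m_1 + 6·m_2 + 2·m_3 = 6(Δ_2 - Δ_1) = -18
  2·m_2 + 8·m_3 + 2·m_4 = 6(Δ_3 - Δ_2) = -30
Natural end conditions: m_0 = m_4 = 0.
Forward elimination and back-substitution give m_0 = 0, m_1 = 483/64, m_2 = -105/32, m_3 = -375/128, m_4 = 0.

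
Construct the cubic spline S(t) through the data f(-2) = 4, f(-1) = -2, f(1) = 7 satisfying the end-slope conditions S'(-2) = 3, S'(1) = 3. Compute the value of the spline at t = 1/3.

3

Write σ_i for S''(x_i). With h_i = 1, 2 and divided differences Δ_i = -6, 9/2, the continuity of S' gives the tridiagonal system
  1·σ_0 + 6·σ_1 + 2·σ_2 = 6(Δ_1 - Δ_0) = 63
Clamped end conditions give two more equations: 2h_0·σ_0 + h_0·σ_1 = 6(Δ_0 - S'(-2)) = -54 and h_1·σ_1 + 2h_1·σ_2 = 6(S'(1) - Δ_1) = -9.
Hence σ_0 = -75/2, σ_1 = 21, σ_2 = -51/4.
On [-1, 1], S(t) = -2 - 21/4·(t + 1) + 21/2·(t + 1)² - 45/16·(t + 1)³.
With (t + 1) = 4/3: S(1/3) = 3.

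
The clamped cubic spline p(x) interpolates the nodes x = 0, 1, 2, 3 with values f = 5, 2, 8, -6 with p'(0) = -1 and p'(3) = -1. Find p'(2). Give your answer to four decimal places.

With M_i denoting the second derivative at x_i, h_i = 1, 1, 1, and Δ_i = (y_(i+1) − y_i)/h_i = -3, 6, -14:
  1·M_0 + 4·M_1 + 1·M_2 = 6(Δ_1 - Δ_0) = 54
  1·M_1 + 4·M_2 + 1·M_3 = 6(Δ_2 - Δ_1) = -120
Clamped end conditions give two more equations: 2h_0·M_0 + h_0·M_1 = 6(Δ_0 - p'(0)) = -12 and h_2·M_2 + 2h_2·M_3 = 6(p'(3) - Δ_2) = 78.
Solving: M_0 = -112/5, M_1 = 164/5, M_2 = -274/5, M_3 = 332/5.
On [2, 3], p'(x) = b_2 + 2c_2·(x - 2) + 3d_2·(x - 2)² with b_2 = Δ_2 - h_2(2M_2 + M_3)/6 = -34/5, c_2 = M_2/2 = -137/5, d_2 = (M_3 - M_2)/(6h_2) = 101/5. So p'(2) = -34/5.

-6.8000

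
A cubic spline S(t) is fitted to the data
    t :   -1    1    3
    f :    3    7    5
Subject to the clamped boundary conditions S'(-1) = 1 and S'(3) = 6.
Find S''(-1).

5

Let m_i = S''(x_i). Step sizes h_i = 2, 2; slopes of the chords Δ_i = (y_(i+1) - y_i)/h_i = 2, -1.
  2·m_0 + 8·m_1 + 2·m_2 = 6(Δ_1 - Δ_0) = -18
Clamped end conditions give two more equations: 2h_0·m_0 + h_0·m_1 = 6(Δ_0 - S'(-1)) = 6 and h_1·m_1 + 2h_1·m_2 = 6(S'(3) - Δ_1) = 42.
Solving: m_0 = 5, m_1 = -7, m_2 = 14.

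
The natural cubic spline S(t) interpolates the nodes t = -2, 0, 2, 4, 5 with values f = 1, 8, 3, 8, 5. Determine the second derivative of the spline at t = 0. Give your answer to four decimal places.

Let σ_i = S''(x_i). Step sizes h_i = 2, 2, 2, 1; slopes of the chords Δ_i = (y_(i+1) - y_i)/h_i = 7/2, -5/2, 5/2, -3.
  2·σ_0 + 8·σ_1 + 2·σ_2 = 6(Δ_1 - Δ_0) = -36
  2·σ_1 + 8·σ_2 + 2·σ_3 = 6(Δ_2 - Δ_1) = 30
  2·σ_2 + 6·σ_3 + 1·σ_4 = 6(Δ_3 - Δ_2) = -33
Natural end conditions: σ_0 = σ_4 = 0.
Forward elimination and back-substitution give σ_0 = 0, σ_1 = -519/82, σ_2 = 300/41, σ_3 = -651/82, σ_4 = 0.

-6.3293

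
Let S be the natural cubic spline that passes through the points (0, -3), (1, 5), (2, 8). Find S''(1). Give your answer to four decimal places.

-7.5000

Put M_i = S'' at the i-th knot. Here h = (1, 1) and Δ = (8, 3), so the interior equations h_(i-1)·M_(i-1) + 2(h_(i-1)+h_i)·M_i + h_i·M_(i+1) = 6(Δ_i − Δ_(i-1)) read
  1·M_0 + 4·M_1 + 1·M_2 = 6(Δ_1 - Δ_0) = -30
Natural end conditions: M_0 = M_2 = 0.
Solving: M_0 = 0, M_1 = -15/2, M_2 = 0.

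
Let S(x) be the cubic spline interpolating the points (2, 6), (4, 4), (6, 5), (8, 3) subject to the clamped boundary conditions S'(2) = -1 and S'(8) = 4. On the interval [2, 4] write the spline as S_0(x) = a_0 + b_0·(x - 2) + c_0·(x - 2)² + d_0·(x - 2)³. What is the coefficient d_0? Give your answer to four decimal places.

With σ_i denoting the second derivative at x_i, h_i = 2, 2, 2, and Δ_i = (y_(i+1) − y_i)/h_i = -1, 1/2, -1:
  2·σ_0 + 8·σ_1 + 2·σ_2 = 6(Δ_1 - Δ_0) = 9
  2·σ_1 + 8·σ_2 + 2·σ_3 = 6(Δ_2 - Δ_1) = -9
Clamped end conditions give two more equations: 2h_0·σ_0 + h_0·σ_1 = 6(Δ_0 - S'(2)) = 0 and h_2·σ_2 + 2h_2·σ_3 = 6(S'(8) - Δ_2) = 30.
Forward elimination and back-substitution give σ_0 = -37/30, σ_1 = 37/15, σ_2 = -62/15, σ_3 = 287/30.
On [2, 4], with S_0(x) = a_0 + b_0·(x - 2) + c_0·(x - 2)² + d_0·(x - 2)³: c_0 = σ_0/2 = -37/60, d_0 = (σ_1 - σ_0)/(6h_0) = 37/120, b_0 = Δ_0 - h_0(2σ_0 + σ_1)/6 = -1.

0.3083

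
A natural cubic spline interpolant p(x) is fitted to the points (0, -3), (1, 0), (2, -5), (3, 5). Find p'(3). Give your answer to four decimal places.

With M_i denoting the second derivative at x_i, h_i = 1, 1, 1, and Δ_i = (y_(i+1) − y_i)/h_i = 3, -5, 10:
  1·M_0 + 4·M_1 + 1·M_2 = 6(Δ_1 - Δ_0) = -48
  1·M_1 + 4·M_2 + 1·M_3 = 6(Δ_2 - Δ_1) = 90
Natural end conditions: M_0 = M_3 = 0.
Hence M_0 = 0, M_1 = -94/5, M_2 = 136/5, M_3 = 0.
On [2, 3], p'(x) = b_2 + 2c_2·(x - 2) + 3d_2·(x - 2)² with b_2 = Δ_2 - h_2(2M_2 + M_3)/6 = 14/15, c_2 = M_2/2 = 68/5, d_2 = (M_3 - M_2)/(6h_2) = -68/15. So p'(3) = 218/15.

14.5333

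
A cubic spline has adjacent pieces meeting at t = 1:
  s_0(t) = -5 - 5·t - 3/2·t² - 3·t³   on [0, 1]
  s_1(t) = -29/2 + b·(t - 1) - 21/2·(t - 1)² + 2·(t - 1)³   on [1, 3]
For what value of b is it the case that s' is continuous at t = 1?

s_0'(t) = -5 - 3·t - 9·t², so s_0'(1) = -17. On the right, s_1'(1) = b, so b = -17.

-17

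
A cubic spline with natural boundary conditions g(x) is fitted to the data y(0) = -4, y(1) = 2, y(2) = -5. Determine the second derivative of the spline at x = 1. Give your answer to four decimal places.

Write σ_i for g''(x_i). With h_i = 1, 1 and divided differences Δ_i = 6, -7, the continuity of g' gives the tridiagonal system
  1·σ_0 + 4·σ_1 + 1·σ_2 = 6(Δ_1 - Δ_0) = -78
Natural end conditions: σ_0 = σ_2 = 0.
Solving the tridiagonal system: σ_0 = 0, σ_1 = -39/2, σ_2 = 0.

-19.5000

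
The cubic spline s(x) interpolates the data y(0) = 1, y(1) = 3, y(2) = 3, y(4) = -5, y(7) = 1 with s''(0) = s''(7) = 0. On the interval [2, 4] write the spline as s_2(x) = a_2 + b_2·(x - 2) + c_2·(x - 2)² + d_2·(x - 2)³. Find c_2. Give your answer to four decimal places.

With σ_i denoting the second derivative at x_i, h_i = 1, 1, 2, 3, and Δ_i = (y_(i+1) − y_i)/h_i = 2, 0, -4, 2:
  1·σ_0 + 4·σ_1 + 1·σ_2 = 6(Δ_1 - Δ_0) = -12
  1·σ_1 + 6·σ_2 + 2·σ_3 = 6(Δ_2 - Δ_1) = -24
  2·σ_2 + 10·σ_3 + 3·σ_4 = 6(Δ_3 - Δ_2) = 36
Natural end conditions: σ_0 = σ_4 = 0.
Hence σ_0 = 0, σ_1 = -180/107, σ_2 = -564/107, σ_3 = 498/107, σ_4 = 0.
On [2, 4], with s_2(x) = a_2 + b_2·(x - 2) + c_2·(x - 2)² + d_2·(x - 2)³: c_2 = σ_2/2 = -282/107, d_2 = (σ_3 - σ_2)/(6h_2) = 177/214, b_2 = Δ_2 - h_2(2σ_2 + σ_3)/6 = -218/107.

-2.6355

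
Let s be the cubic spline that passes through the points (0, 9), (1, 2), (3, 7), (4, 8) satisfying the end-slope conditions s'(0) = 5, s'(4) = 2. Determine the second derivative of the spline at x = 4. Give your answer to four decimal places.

Let σ_i = s''(x_i). Step sizes h_i = 1, 2, 1; slopes of the chords Δ_i = (y_(i+1) - y_i)/h_i = -7, 5/2, 1.
  1·σ_0 + 6·σ_1 + 2·σ_2 = 6(Δ_1 - Δ_0) = 57
  2·σ_1 + 6·σ_2 + 1·σ_3 = 6(Δ_2 - Δ_1) = -9
Clamped end conditions give two more equations: 2h_0·σ_0 + h_0·σ_1 = 6(Δ_0 - s'(0)) = -72 and h_2·σ_2 + 2h_2·σ_3 = 6(s'(4) - Δ_2) = 6.
Solving: σ_0 = -231/5, σ_1 = 102/5, σ_2 = -48/5, σ_3 = 39/5.

7.8000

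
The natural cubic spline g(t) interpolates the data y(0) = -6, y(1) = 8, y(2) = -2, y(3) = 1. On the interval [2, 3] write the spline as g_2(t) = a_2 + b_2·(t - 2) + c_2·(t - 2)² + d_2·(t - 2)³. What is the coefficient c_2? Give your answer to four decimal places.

With M_i denoting the second derivative at x_i, h_i = 1, 1, 1, and Δ_i = (y_(i+1) − y_i)/h_i = 14, -10, 3:
  1·M_0 + 4·M_1 + 1·M_2 = 6(Δ_1 - Δ_0) = -144
  1·M_1 + 4·M_2 + 1·M_3 = 6(Δ_2 - Δ_1) = 78
Natural end conditions: M_0 = M_3 = 0.
Hence M_0 = 0, M_1 = -218/5, M_2 = 152/5, M_3 = 0.
On [2, 3], with g_2(t) = a_2 + b_2·(t - 2) + c_2·(t - 2)² + d_2·(t - 2)³: c_2 = M_2/2 = 76/5, d_2 = (M_3 - M_2)/(6h_2) = -76/15, b_2 = Δ_2 - h_2(2M_2 + M_3)/6 = -107/15.

15.2000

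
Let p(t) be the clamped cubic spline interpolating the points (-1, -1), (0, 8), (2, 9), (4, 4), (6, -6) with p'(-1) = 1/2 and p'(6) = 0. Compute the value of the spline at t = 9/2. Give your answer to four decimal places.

With m_i denoting the second derivative at x_i, h_i = 1, 2, 2, 2, and Δ_i = (y_(i+1) − y_i)/h_i = 9, 1/2, -5/2, -5:
  1·m_0 + 6·m_1 + 2·m_2 = 6(Δ_1 - Δ_0) = -51
  2·m_1 + 8·m_2 + 2·m_3 = 6(Δ_2 - Δ_1) = -18
  2·m_2 + 8·m_3 + 2·m_4 = 6(Δ_3 - Δ_2) = -15
Clamped end conditions give two more equations: 2h_0·m_0 + h_0·m_1 = 6(Δ_0 - p'(-1)) = 51 and h_3·m_3 + 2h_3·m_4 = 6(p'(6) - Δ_3) = 30.
Forward elimination and back-substitution give m_0 = 1417/43, m_1 = -641/43, m_2 = 118/43, m_3 = -218/43, m_4 = 863/86.
On [4, 6], p(t) = 4 - 427/86·(t - 4) - 109/43·(t - 4)² + 433/344·(t - 4)³.
With (t - 4) = 1/2: p(9/2) = 2865/2752.

1.0411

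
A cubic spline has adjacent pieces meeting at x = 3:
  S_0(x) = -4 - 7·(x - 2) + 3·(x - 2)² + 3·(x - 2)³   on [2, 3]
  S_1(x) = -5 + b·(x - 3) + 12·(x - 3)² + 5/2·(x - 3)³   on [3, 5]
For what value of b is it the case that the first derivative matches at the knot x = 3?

S_0'(x) = -7 + 6·(x - 2) + 9·(x - 2)², so S_0'(3) = 8. On the right, S_1'(3) = b, so b = 8.

8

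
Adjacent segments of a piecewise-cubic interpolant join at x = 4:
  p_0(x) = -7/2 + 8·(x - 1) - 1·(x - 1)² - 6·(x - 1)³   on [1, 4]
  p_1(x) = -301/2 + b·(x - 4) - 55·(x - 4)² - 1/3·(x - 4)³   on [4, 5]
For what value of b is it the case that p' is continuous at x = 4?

-160

p_0'(x) = 8 - 2·(x - 1) - 18·(x - 1)², so p_0'(4) = -160. On the right, p_1'(4) = b, so b = -160.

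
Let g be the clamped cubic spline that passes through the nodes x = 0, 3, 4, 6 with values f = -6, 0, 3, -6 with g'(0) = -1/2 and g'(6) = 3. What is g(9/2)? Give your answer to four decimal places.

0.9442

With σ_i denoting the second derivative at x_i, h_i = 3, 1, 2, and Δ_i = (y_(i+1) − y_i)/h_i = 2, 3, -9/2:
  3·σ_0 + 8·σ_1 + 1·σ_2 = 6(Δ_1 - Δ_0) = 6
  1·σ_1 + 6·σ_2 + 2·σ_3 = 6(Δ_2 - Δ_1) = -45
Clamped end conditions give two more equations: 2h_0·σ_0 + h_0·σ_1 = 6(Δ_0 - g'(0)) = 15 and h_2·σ_2 + 2h_2·σ_3 = 6(g'(6) - Δ_2) = 45.
Hence σ_0 = 65/42, σ_1 = 40/21, σ_2 = -583/42, σ_3 = 382/21.
On [4, 6], g(x) = 3 - 55/42·(x - 4) - 583/84·(x - 4)² + 449/168·(x - 4)³.
With (x - 4) = 1/2: g(9/2) = 423/448.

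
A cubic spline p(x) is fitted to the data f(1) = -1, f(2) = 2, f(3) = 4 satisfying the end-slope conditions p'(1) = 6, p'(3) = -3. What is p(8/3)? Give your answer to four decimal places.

4.1481

Let σ_i = p''(x_i). Step sizes h_i = 1, 1; slopes of the chords Δ_i = (y_(i+1) - y_i)/h_i = 3, 2.
  1·σ_0 + 4·σ_1 + 1·σ_2 = 6(Δ_1 - Δ_0) = -6
Clamped end conditions give two more equations: 2h_0·σ_0 + h_0·σ_1 = 6(Δ_0 - p'(1)) = -18 and h_1·σ_1 + 2h_1·σ_2 = 6(p'(3) - Δ_1) = -30.
Solving: σ_0 = -12, σ_1 = 6, σ_2 = -18.
On [2, 3], p(x) = 2 + 3·(x - 2) + 3·(x - 2)² - 4·(x - 2)³.
With (x - 2) = 2/3: p(8/3) = 112/27.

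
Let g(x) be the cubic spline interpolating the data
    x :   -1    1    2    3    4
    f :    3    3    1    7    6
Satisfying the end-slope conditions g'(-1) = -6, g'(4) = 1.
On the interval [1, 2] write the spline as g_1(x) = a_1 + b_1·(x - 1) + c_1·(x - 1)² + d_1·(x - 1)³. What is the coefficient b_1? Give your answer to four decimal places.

-1.9268

With m_i denoting the second derivative at x_i, h_i = 2, 1, 1, 1, and Δ_i = (y_(i+1) − y_i)/h_i = 0, -2, 6, -1:
  2·m_0 + 6·m_1 + 1·m_2 = 6(Δ_1 - Δ_0) = -12
  1·m_1 + 4·m_2 + 1·m_3 = 6(Δ_2 - Δ_1) = 48
  1·m_2 + 4·m_3 + 1·m_4 = 6(Δ_3 - Δ_2) = -42
Clamped end conditions give two more equations: 2h_0·m_0 + h_0·m_1 = 6(Δ_0 - g'(-1)) = 36 and h_3·m_3 + 2h_3·m_4 = 6(g'(4) - Δ_3) = 12.
Forward elimination and back-substitution give m_0 = 571/41, m_1 = -404/41, m_2 = 790/41, m_3 = -788/41, m_4 = 640/41.
On [1, 2], with g_1(x) = a_1 + b_1·(x - 1) + c_1·(x - 1)² + d_1·(x - 1)³: c_1 = m_1/2 = -202/41, d_1 = (m_2 - m_1)/(6h_1) = 199/41, b_1 = Δ_1 - h_1(2m_1 + m_2)/6 = -79/41.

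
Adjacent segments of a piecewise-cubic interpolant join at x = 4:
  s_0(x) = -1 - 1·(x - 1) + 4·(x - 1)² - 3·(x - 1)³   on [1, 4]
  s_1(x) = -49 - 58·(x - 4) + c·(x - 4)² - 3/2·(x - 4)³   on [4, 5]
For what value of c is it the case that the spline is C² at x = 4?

-23

s_0''(x) = 8 - 18·(x - 1), so s_0''(4) = -46. On the right, s_1''(4) = 2c, so c = -23.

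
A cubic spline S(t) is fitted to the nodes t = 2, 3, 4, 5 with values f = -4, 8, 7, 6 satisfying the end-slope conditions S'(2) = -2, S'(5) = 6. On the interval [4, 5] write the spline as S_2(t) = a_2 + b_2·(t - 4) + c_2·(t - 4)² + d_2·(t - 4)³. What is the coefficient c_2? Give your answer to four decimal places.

2.0667

Write M_i for S''(x_i). With h_i = 1, 1, 1 and divided differences Δ_i = 12, -1, -1, the continuity of S' gives the tridiagonal system
  1·M_0 + 4·M_1 + 1·M_2 = 6(Δ_1 - Δ_0) = -78
  1·M_1 + 4·M_2 + 1·M_3 = 6(Δ_2 - Δ_1) = 0
Clamped end conditions give two more equations: 2h_0·M_0 + h_0·M_1 = 6(Δ_0 - S'(2)) = 84 and h_2·M_2 + 2h_2·M_3 = 6(S'(5) - Δ_2) = 42.
Solving: M_0 = 896/15, M_1 = -532/15, M_2 = 62/15, M_3 = 284/15.
On [4, 5], with S_2(t) = a_2 + b_2·(t - 4) + c_2·(t - 4)² + d_2·(t - 4)³: c_2 = M_2/2 = 31/15, d_2 = (M_3 - M_2)/(6h_2) = 37/15, b_2 = Δ_2 - h_2(2M_2 + M_3)/6 = -83/15.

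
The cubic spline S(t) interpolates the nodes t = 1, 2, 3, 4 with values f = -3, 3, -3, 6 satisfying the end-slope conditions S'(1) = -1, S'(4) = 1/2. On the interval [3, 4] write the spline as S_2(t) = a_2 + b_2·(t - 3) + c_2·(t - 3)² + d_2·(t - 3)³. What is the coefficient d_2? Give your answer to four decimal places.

-15.3000

With M_i denoting the second derivative at x_i, h_i = 1, 1, 1, and Δ_i = (y_(i+1) − y_i)/h_i = 6, -6, 9:
  1·M_0 + 4·M_1 + 1·M_2 = 6(Δ_1 - Δ_0) = -72
  1·M_1 + 4·M_2 + 1·M_3 = 6(Δ_2 - Δ_1) = 90
Clamped end conditions give two more equations: 2h_0·M_0 + h_0·M_1 = 6(Δ_0 - S'(1)) = 42 and h_2·M_2 + 2h_2·M_3 = 6(S'(4) - Δ_2) = -51.
Hence M_0 = 203/5, M_1 = -196/5, M_2 = 221/5, M_3 = -238/5.
On [3, 4], with S_2(t) = a_2 + b_2·(t - 3) + c_2·(t - 3)² + d_2·(t - 3)³: c_2 = M_2/2 = 221/10, d_2 = (M_3 - M_2)/(6h_2) = -153/10, b_2 = Δ_2 - h_2(2M_2 + M_3)/6 = 11/5.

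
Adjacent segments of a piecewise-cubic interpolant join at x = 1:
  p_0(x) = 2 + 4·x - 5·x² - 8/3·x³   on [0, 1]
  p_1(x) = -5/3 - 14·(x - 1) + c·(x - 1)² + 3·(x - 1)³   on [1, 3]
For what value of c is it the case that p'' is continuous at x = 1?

-13

p_0''(x) = -10 - 16·x, so p_0''(1) = -26. On the right, p_1''(1) = 2c, so c = -13.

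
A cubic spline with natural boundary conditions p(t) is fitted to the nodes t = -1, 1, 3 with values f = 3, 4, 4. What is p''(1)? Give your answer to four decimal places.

Let σ_i = p''(x_i). Step sizes h_i = 2, 2; slopes of the chords Δ_i = (y_(i+1) - y_i)/h_i = 1/2, 0.
  2·σ_0 + 8·σ_1 + 2·σ_2 = 6(Δ_1 - Δ_0) = -3
Natural end conditions: σ_0 = σ_2 = 0.
Forward elimination and back-substitution give σ_0 = 0, σ_1 = -3/8, σ_2 = 0.

-0.3750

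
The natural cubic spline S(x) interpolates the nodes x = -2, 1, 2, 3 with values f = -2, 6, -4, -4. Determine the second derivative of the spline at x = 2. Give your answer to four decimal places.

Put M_i = S'' at the i-th knot. Here h = (3, 1, 1) and Δ = (8/3, -10, 0), so the interior equations h_(i-1)·M_(i-1) + 2(h_(i-1)+h_i)·M_i + h_i·M_(i+1) = 6(Δ_i − Δ_(i-1)) read
  3·M_0 + 8·M_1 + 1·M_2 = 6(Δ_1 - Δ_0) = -76
  1·M_1 + 4·M_2 + 1·M_3 = 6(Δ_2 - Δ_1) = 60
Natural end conditions: M_0 = M_3 = 0.
Solving: M_0 = 0, M_1 = -364/31, M_2 = 556/31, M_3 = 0.

17.9355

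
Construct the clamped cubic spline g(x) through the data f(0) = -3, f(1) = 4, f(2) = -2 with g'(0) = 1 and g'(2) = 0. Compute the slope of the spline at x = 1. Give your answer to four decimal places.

With M_i denoting the second derivative at x_i, h_i = 1, 1, and Δ_i = (y_(i+1) − y_i)/h_i = 7, -6:
  1·M_0 + 4·M_1 + 1·M_2 = 6(Δ_1 - Δ_0) = -78
Clamped end conditions give two more equations: 2h_0·M_0 + h_0·M_1 = 6(Δ_0 - g'(0)) = 36 and h_1·M_1 + 2h_1·M_2 = 6(g'(2) - Δ_1) = 36.
Hence M_0 = 37, M_1 = -38, M_2 = 37.
On [1, 2], g'(x) = b_1 + 2c_1·(x - 1) + 3d_1·(x - 1)² with b_1 = Δ_1 - h_1(2M_1 + M_2)/6 = 1/2, c_1 = M_1/2 = -19, d_1 = (M_2 - M_1)/(6h_1) = 25/2. So g'(1) = 1/2.

0.5000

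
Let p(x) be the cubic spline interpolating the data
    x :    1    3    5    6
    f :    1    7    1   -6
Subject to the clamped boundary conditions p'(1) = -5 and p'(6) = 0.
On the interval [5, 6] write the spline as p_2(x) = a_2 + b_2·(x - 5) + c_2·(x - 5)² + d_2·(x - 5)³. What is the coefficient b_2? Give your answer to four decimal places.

With M_i denoting the second derivative at x_i, h_i = 2, 2, 1, and Δ_i = (y_(i+1) − y_i)/h_i = 3, -3, -7:
  2·M_0 + 8·M_1 + 2·M_2 = 6(Δ_1 - Δ_0) = -36
  2·M_1 + 6·M_2 + 1·M_3 = 6(Δ_2 - Δ_1) = -24
Clamped end conditions give two more equations: 2h_0·M_0 + h_0·M_1 = 6(Δ_0 - p'(1)) = 48 and h_2·M_2 + 2h_2·M_3 = 6(p'(6) - Δ_2) = 42.
Solving the tridiagonal system: M_0 = 356/23, M_1 = -160/23, M_2 = -130/23, M_3 = 548/23.
On [5, 6], with p_2(x) = a_2 + b_2·(x - 5) + c_2·(x - 5)² + d_2·(x - 5)³: c_2 = M_2/2 = -65/23, d_2 = (M_3 - M_2)/(6h_2) = 113/23, b_2 = Δ_2 - h_2(2M_2 + M_3)/6 = -209/23.

-9.0870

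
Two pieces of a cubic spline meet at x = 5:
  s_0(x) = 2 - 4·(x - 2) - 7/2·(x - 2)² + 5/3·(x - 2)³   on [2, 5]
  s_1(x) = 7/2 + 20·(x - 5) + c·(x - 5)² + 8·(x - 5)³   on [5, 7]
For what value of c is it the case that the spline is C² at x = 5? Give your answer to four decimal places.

s_0''(x) = -7 + 10·(x - 2), so s_0''(5) = 23. On the right, s_1''(5) = 2c, so c = 23/2.

11.5000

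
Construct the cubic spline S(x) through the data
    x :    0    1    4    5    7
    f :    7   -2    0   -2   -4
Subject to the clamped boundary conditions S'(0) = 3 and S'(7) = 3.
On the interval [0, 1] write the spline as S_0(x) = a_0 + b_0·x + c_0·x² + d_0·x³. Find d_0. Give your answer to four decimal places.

9.9273

Put m_i = S'' at the i-th knot. Here h = (1, 3, 1, 2) and Δ = (-9, 2/3, -2, -1), so the interior equations h_(i-1)·m_(i-1) + 2(h_(i-1)+h_i)·m_i + h_i·m_(i+1) = 6(Δ_i − Δ_(i-1)) read
  1·m_0 + 8·m_1 + 3·m_2 = 6(Δ_1 - Δ_0) = 58
  3·m_1 + 8·m_2 + 1·m_3 = 6(Δ_2 - Δ_1) = -16
  1·m_2 + 6·m_3 + 2·m_4 = 6(Δ_3 - Δ_2) = 6
Clamped end conditions give two more equations: 2h_0·m_0 + h_0·m_1 = 6(Δ_0 - S'(0)) = -72 and h_3·m_3 + 2h_3·m_4 = 6(S'(7) - Δ_3) = 24.
Solving the tridiagonal system: m_0 = -2412/55, m_1 = 864/55, m_2 = -262/33, m_3 = 64/165, m_4 = 958/165.
On [0, 1], with S_0(x) = a_0 + b_0·x + c_0·x² + d_0·x³: c_0 = m_0/2 = -1206/55, d_0 = (m_1 - m_0)/(6h_0) = 546/55, b_0 = Δ_0 - h_0(2m_0 + m_1)/6 = 3.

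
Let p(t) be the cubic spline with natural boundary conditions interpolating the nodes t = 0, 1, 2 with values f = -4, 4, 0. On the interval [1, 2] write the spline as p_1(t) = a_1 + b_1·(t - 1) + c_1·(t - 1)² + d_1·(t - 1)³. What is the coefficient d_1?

Put M_i = p'' at the i-th knot. Here h = (1, 1) and Δ = (8, -4), so the interior equations h_(i-1)·M_(i-1) + 2(h_(i-1)+h_i)·M_i + h_i·M_(i+1) = 6(Δ_i − Δ_(i-1)) read
  1·M_0 + 4·M_1 + 1·M_2 = 6(Δ_1 - Δ_0) = -72
Natural end conditions: M_0 = M_2 = 0.
Hence M_0 = 0, M_1 = -18, M_2 = 0.
On [1, 2], with p_1(t) = a_1 + b_1·(t - 1) + c_1·(t - 1)² + d_1·(t - 1)³: c_1 = M_1/2 = -9, d_1 = (M_2 - M_1)/(6h_1) = 3, b_1 = Δ_1 - h_1(2M_1 + M_2)/6 = 2.

3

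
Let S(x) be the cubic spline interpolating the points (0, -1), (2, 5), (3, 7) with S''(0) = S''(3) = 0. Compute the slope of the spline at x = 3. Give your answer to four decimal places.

1.8333

With M_i denoting the second derivative at x_i, h_i = 2, 1, and Δ_i = (y_(i+1) − y_i)/h_i = 3, 2:
  2·M_0 + 6·M_1 + 1·M_2 = 6(Δ_1 - Δ_0) = -6
Natural end conditions: M_0 = M_2 = 0.
Forward elimination and back-substitution give M_0 = 0, M_1 = -1, M_2 = 0.
On [2, 3], S'(x) = b_1 + 2c_1·(x - 2) + 3d_1·(x - 2)² with b_1 = Δ_1 - h_1(2M_1 + M_2)/6 = 7/3, c_1 = M_1/2 = -1/2, d_1 = (M_2 - M_1)/(6h_1) = 1/6. So S'(3) = 11/6.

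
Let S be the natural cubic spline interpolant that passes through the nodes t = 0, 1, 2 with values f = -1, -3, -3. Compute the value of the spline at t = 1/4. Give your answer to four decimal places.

-1.6172

Let M_i = S''(x_i). Step sizes h_i = 1, 1; slopes of the chords Δ_i = (y_(i+1) - y_i)/h_i = -2, 0.
  1·M_0 + 4·M_1 + 1·M_2 = 6(Δ_1 - Δ_0) = 12
Natural end conditions: M_0 = M_2 = 0.
Solving: M_0 = 0, M_1 = 3, M_2 = 0.
On [0, 1], S(t) = -1 - 5/2·t + 0·t² + 1/2·t³.
With t = 1/4: S(1/4) = -207/128.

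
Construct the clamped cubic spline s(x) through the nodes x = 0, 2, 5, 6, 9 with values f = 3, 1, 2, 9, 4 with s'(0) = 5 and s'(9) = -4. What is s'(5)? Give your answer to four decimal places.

6.4345

Put M_i = s'' at the i-th knot. Here h = (2, 3, 1, 3) and Δ = (-1, 1/3, 7, -5/3), so the interior equations h_(i-1)·M_(i-1) + 2(h_(i-1)+h_i)·M_i + h_i·M_(i+1) = 6(Δ_i − Δ_(i-1)) read
  2·M_0 + 10·M_1 + 3·M_2 = 6(Δ_1 - Δ_0) = 8
  3·M_1 + 8·M_2 + 1·M_3 = 6(Δ_2 - Δ_1) = 40
  1·M_2 + 8·M_3 + 3·M_4 = 6(Δ_3 - Δ_2) = -52
Clamped end conditions give two more equations: 2h_0·M_0 + h_0·M_1 = 6(Δ_0 - s'(0)) = -36 and h_3·M_3 + 2h_3·M_4 = 6(s'(9) - Δ_3) = -14.
Solving: M_0 = -2540/267, M_1 = 274/267, M_2 = 1492/267, M_3 = -2078/267, M_4 = 416/267.
On [5, 6], s'(x) = b_2 + 2c_2·(x - 5) + 3d_2·(x - 5)² with b_2 = Δ_2 - h_2(2M_2 + M_3)/6 = 1718/267, c_2 = M_2/2 = 746/267, d_2 = (M_3 - M_2)/(6h_2) = -595/267. So s'(5) = 1718/267.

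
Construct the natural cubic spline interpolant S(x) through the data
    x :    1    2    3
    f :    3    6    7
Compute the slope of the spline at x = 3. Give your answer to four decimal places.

Write M_i for S''(x_i). With h_i = 1, 1 and divided differences Δ_i = 3, 1, the continuity of S' gives the tridiagonal system
  1·M_0 + 4·M_1 + 1·M_2 = 6(Δ_1 - Δ_0) = -12
Natural end conditions: M_0 = M_2 = 0.
Solving the tridiagonal system: M_0 = 0, M_1 = -3, M_2 = 0.
On [2, 3], S'(x) = b_1 + 2c_1·(x - 2) + 3d_1·(x - 2)² with b_1 = Δ_1 - h_1(2M_1 + M_2)/6 = 2, c_1 = M_1/2 = -3/2, d_1 = (M_2 - M_1)/(6h_1) = 1/2. So S'(3) = 1/2.

0.5000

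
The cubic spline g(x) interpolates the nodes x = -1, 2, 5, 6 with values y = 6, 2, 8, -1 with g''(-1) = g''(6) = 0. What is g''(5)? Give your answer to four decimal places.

With M_i denoting the second derivative at x_i, h_i = 3, 3, 1, and Δ_i = (y_(i+1) − y_i)/h_i = -4/3, 2, -9:
  3·M_0 + 12·M_1 + 3·M_2 = 6(Δ_1 - Δ_0) = 20
  3·M_1 + 8·M_2 + 1·M_3 = 6(Δ_2 - Δ_1) = -66
Natural end conditions: M_0 = M_3 = 0.
Forward elimination and back-substitution give M_0 = 0, M_1 = 358/87, M_2 = -284/29, M_3 = 0.

-9.7931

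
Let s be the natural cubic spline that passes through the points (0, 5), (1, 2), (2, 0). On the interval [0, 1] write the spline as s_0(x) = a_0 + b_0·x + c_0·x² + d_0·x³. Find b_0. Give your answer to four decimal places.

With m_i denoting the second derivative at x_i, h_i = 1, 1, and Δ_i = (y_(i+1) − y_i)/h_i = -3, -2:
  1·m_0 + 4·m_1 + 1·m_2 = 6(Δ_1 - Δ_0) = 6
Natural end conditions: m_0 = m_2 = 0.
Forward elimination and back-substitution give m_0 = 0, m_1 = 3/2, m_2 = 0.
On [0, 1], with s_0(x) = a_0 + b_0·x + c_0·x² + d_0·x³: c_0 = m_0/2 = 0, d_0 = (m_1 - m_0)/(6h_0) = 1/4, b_0 = Δ_0 - h_0(2m_0 + m_1)/6 = -13/4.

-3.2500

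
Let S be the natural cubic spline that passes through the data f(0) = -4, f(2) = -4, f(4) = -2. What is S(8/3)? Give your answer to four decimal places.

Let M_i = S''(x_i). Step sizes h_i = 2, 2; slopes of the chords Δ_i = (y_(i+1) - y_i)/h_i = 0, 1.
  2·M_0 + 8·M_1 + 2·M_2 = 6(Δ_1 - Δ_0) = 6
Natural end conditions: M_0 = M_2 = 0.
Solving: M_0 = 0, M_1 = 3/4, M_2 = 0.
On [2, 4], S(x) = -4 + 1/2·(x - 2) + 3/8·(x - 2)² - 1/16·(x - 2)³.
With (x - 2) = 2/3: S(8/3) = -95/27.

-3.5185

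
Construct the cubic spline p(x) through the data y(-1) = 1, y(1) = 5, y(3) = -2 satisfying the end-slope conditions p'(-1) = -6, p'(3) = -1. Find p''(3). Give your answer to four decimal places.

9.1250

Write M_i for p''(x_i). With h_i = 2, 2 and divided differences Δ_i = 2, -7/2, the continuity of p' gives the tridiagonal system
  2·M_0 + 8·M_1 + 2·M_2 = 6(Δ_1 - Δ_0) = -33
Clamped end conditions give two more equations: 2h_0·M_0 + h_0·M_1 = 6(Δ_0 - p'(-1)) = 48 and h_1·M_1 + 2h_1·M_2 = 6(p'(3) - Δ_1) = 15.
Solving: M_0 = 139/8, M_1 = -43/4, M_2 = 73/8.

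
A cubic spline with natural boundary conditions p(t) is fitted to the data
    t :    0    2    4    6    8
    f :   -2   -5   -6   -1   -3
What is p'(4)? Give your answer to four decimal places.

Write m_i for p''(x_i). With h_i = 2, 2, 2, 2 and divided differences Δ_i = -3/2, -1/2, 5/2, -1, the continuity of p' gives the tridiagonal system
  2·m_0 + 8·m_1 + 2·m_2 = 6(Δ_1 - Δ_0) = 6
  2·m_1 + 8·m_2 + 2·m_3 = 6(Δ_2 - Δ_1) = 18
  2·m_2 + 8·m_3 + 2·m_4 = 6(Δ_3 - Δ_2) = -21
Natural end conditions: m_0 = m_4 = 0.
Solving the tridiagonal system: m_0 = 0, m_1 = -3/112, m_2 = 87/28, m_3 = -381/112, m_4 = 0.
On [4, 6], p'(t) = b_2 + 2c_2·(t - 4) + 3d_2·(t - 4)² with b_2 = Δ_2 - h_2(2m_2 + m_3)/6 = 25/16, c_2 = m_2/2 = 87/56, d_2 = (m_3 - m_2)/(6h_2) = -243/448. So p'(4) = 25/16.

1.5625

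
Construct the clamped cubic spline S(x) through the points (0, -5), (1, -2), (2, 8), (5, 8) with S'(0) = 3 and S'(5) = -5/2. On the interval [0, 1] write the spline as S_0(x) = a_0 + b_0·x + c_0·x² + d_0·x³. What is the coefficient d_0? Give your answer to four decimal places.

3.7414

Let M_i = S''(x_i). Step sizes h_i = 1, 1, 3; slopes of the chords Δ_i = (y_(i+1) - y_i)/h_i = 3, 10, 0.
  1·M_0 + 4·M_1 + 1·M_2 = 6(Δ_1 - Δ_0) = 42
  1·M_1 + 8·M_2 + 3·M_3 = 6(Δ_2 - Δ_1) = -60
Clamped end conditions give two more equations: 2h_0·M_0 + h_0·M_1 = 6(Δ_0 - S'(0)) = 0 and h_2·M_2 + 2h_2·M_3 = 6(S'(5) - Δ_2) = -15.
Solving the tridiagonal system: M_0 = -217/29, M_1 = 434/29, M_2 = -301/29, M_3 = 78/29.
On [0, 1], with S_0(x) = a_0 + b_0·x + c_0·x² + d_0·x³: c_0 = M_0/2 = -217/58, d_0 = (M_1 - M_0)/(6h_0) = 217/58, b_0 = Δ_0 - h_0(2M_0 + M_1)/6 = 3.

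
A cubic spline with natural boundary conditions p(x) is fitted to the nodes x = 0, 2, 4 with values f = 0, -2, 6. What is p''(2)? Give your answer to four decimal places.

3.7500

Write M_i for p''(x_i). With h_i = 2, 2 and divided differences Δ_i = -1, 4, the continuity of p' gives the tridiagonal system
  2·M_0 + 8·M_1 + 2·M_2 = 6(Δ_1 - Δ_0) = 30
Natural end conditions: M_0 = M_2 = 0.
Hence M_0 = 0, M_1 = 15/4, M_2 = 0.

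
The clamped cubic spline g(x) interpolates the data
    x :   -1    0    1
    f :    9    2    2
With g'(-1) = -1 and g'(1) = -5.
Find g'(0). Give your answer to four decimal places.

-3.7500

Put M_i = g'' at the i-th knot. Here h = (1, 1) and Δ = (-7, 0), so the interior equations h_(i-1)·M_(i-1) + 2(h_(i-1)+h_i)·M_i + h_i·M_(i+1) = 6(Δ_i − Δ_(i-1)) read
  1·M_0 + 4·M_1 + 1·M_2 = 6(Δ_1 - Δ_0) = 42
Clamped end conditions give two more equations: 2h_0·M_0 + h_0·M_1 = 6(Δ_0 - g'(-1)) = -36 and h_1·M_1 + 2h_1·M_2 = 6(g'(1) - Δ_1) = -30.
Forward elimination and back-substitution give M_0 = -61/2, M_1 = 25, M_2 = -55/2.
On [0, 1], g'(x) = b_1 + 2c_1·x + 3d_1·x² with b_1 = Δ_1 - h_1(2M_1 + M_2)/6 = -15/4, c_1 = M_1/2 = 25/2, d_1 = (M_2 - M_1)/(6h_1) = -35/4. So g'(0) = -15/4.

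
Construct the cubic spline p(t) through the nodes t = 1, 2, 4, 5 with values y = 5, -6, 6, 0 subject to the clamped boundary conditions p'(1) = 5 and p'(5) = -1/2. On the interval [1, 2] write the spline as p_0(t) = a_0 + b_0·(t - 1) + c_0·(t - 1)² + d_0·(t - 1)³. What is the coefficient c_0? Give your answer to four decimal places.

Write M_i for p''(x_i). With h_i = 1, 2, 1 and divided differences Δ_i = -11, 6, -6, the continuity of p' gives the tridiagonal system
  1·M_0 + 6·M_1 + 2·M_2 = 6(Δ_1 - Δ_0) = 102
  2·M_1 + 6·M_2 + 1·M_3 = 6(Δ_2 - Δ_1) = -72
Clamped end conditions give two more equations: 2h_0·M_0 + h_0·M_1 = 6(Δ_0 - p'(1)) = -96 and h_2·M_2 + 2h_2·M_3 = 6(p'(5) - Δ_2) = 33.
Forward elimination and back-substitution give M_0 = -2348/35, M_1 = 1336/35, M_2 = -1049/35, M_3 = 1102/35.
On [1, 2], with p_0(t) = a_0 + b_0·(t - 1) + c_0·(t - 1)² + d_0·(t - 1)³: c_0 = M_0/2 = -1174/35, d_0 = (M_1 - M_0)/(6h_0) = 614/35, b_0 = Δ_0 - h_0(2M_0 + M_1)/6 = 5.

-33.5429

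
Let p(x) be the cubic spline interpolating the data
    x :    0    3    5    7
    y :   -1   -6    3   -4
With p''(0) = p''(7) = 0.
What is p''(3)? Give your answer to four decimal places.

5.1579

Put σ_i = p'' at the i-th knot. Here h = (3, 2, 2) and Δ = (-5/3, 9/2, -7/2), so the interior equations h_(i-1)·σ_(i-1) + 2(h_(i-1)+h_i)·σ_i + h_i·σ_(i+1) = 6(Δ_i − Δ_(i-1)) read
  3·σ_0 + 10·σ_1 + 2·σ_2 = 6(Δ_1 - Δ_0) = 37
  2·σ_1 + 8·σ_2 + 2·σ_3 = 6(Δ_2 - Δ_1) = -48
Natural end conditions: σ_0 = σ_3 = 0.
Solving: σ_0 = 0, σ_1 = 98/19, σ_2 = -277/38, σ_3 = 0.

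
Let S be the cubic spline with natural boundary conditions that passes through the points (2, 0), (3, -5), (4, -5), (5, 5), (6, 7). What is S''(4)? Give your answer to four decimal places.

Put m_i = S'' at the i-th knot. Here h = (1, 1, 1, 1) and Δ = (-5, 0, 10, 2), so the interior equations h_(i-1)·m_(i-1) + 2(h_(i-1)+h_i)·m_i + h_i·m_(i+1) = 6(Δ_i − Δ_(i-1)) read
  1·m_0 + 4·m_1 + 1·m_2 = 6(Δ_1 - Δ_0) = 30
  1·m_1 + 4·m_2 + 1·m_3 = 6(Δ_2 - Δ_1) = 60
  1·m_2 + 4·m_3 + 1·m_4 = 6(Δ_3 - Δ_2) = -48
Natural end conditions: m_0 = m_4 = 0.
Hence m_0 = 0, m_1 = 81/28, m_2 = 129/7, m_3 = -465/28, m_4 = 0.

18.4286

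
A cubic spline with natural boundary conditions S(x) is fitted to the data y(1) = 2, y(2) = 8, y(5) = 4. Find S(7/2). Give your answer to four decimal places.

Write m_i for S''(x_i). With h_i = 1, 3 and divided differences Δ_i = 6, -4/3, the continuity of S' gives the tridiagonal system
  1·m_0 + 8·m_1 + 3·m_2 = 6(Δ_1 - Δ_0) = -44
Natural end conditions: m_0 = m_2 = 0.
Solving: m_0 = 0, m_1 = -11/2, m_2 = 0.
On [2, 5], S(x) = 8 + 25/6·(x - 2) - 11/4·(x - 2)² + 11/36·(x - 2)³.
With (x - 2) = 3/2: S(7/2) = 291/32.

9.0938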